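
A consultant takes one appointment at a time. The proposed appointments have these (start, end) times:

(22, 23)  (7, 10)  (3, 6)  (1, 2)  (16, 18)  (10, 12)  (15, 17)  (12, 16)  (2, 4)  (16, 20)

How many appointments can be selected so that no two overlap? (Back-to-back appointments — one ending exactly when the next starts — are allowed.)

7

By end time: (1,2), (2,4), (3,6), (7,10), (10,12), (12,16), (15,17), (16,18), (16,20), (22,23).
Pick (1,2); next start ≥ 2 → (2,4); next start ≥ 4 → (7,10); next start ≥ 10 → (10,12); next start ≥ 12 → (12,16); next start ≥ 16 → (16,18); next start ≥ 18 → (22,23).
Selected 7 appointments.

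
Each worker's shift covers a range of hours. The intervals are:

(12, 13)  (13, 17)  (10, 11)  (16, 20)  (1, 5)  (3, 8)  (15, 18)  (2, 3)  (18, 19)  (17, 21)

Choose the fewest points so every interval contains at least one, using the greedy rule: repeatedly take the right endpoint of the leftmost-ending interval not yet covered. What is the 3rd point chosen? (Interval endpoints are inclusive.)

Process intervals by earliest right end; each time one isn't hit yet, stab at its right endpoint.
By right end: [2,3]  [1,5]  [3,8]  [10,11]  [12,13]  [13,17]  [15,18]  [18,19]  [16,20]  [17,21]
[2,3] uncovered → point at 3; [10,11] uncovered → point at 11; [12,13] uncovered → point at 13; [15,18] uncovered → point at 18.
Points: 3, 11, 13, 18 (4 total).

13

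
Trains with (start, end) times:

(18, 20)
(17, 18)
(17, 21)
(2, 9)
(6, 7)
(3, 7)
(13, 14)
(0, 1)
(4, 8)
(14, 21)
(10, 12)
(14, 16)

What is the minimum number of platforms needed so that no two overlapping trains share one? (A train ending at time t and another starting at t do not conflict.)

4

starts: [0, 2, 3, 4, 6, 10, 13, 14, 14, 17, 17, 18]
ends:   [1, 7, 7, 8, 9, 12, 14, 16, 18, 20, 21, 21]
s0→1 e1→0 s2→1 s3→2 s4→3 s6→4  — peak 4.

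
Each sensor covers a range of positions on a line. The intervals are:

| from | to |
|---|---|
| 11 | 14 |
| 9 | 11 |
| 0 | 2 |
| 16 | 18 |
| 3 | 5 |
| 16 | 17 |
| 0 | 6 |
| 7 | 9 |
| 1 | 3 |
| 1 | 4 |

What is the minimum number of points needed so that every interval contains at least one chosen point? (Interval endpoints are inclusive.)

By right end: [0,2]  [1,3]  [1,4]  [3,5]  [0,6]  [7,9]  [9,11]  [11,14]  [16,17]  [16,18]
[0,2] uncovered → point at 2; [3,5] uncovered → point at 5; [7,9] uncovered → point at 9; [11,14] uncovered → point at 14; [16,17] uncovered → point at 17.
Points: 2, 5, 9, 14, 17 (5 total).

5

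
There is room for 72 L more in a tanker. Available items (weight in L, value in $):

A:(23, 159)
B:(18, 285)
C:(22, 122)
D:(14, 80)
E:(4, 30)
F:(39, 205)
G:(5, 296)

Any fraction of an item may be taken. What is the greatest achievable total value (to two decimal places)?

Ratios (sorted): G 59.20, B 15.83, E 7.50, A 6.91, D 5.71, C 5.55, F 5.26
take G (5 @ 296); take B (18 @ 285); take E (4 @ 30); take A (23 @ 159); take D (14 @ 80); take 8/22 of C → 44.36. Capacity used 72/72.
Total value = 894.36

894.36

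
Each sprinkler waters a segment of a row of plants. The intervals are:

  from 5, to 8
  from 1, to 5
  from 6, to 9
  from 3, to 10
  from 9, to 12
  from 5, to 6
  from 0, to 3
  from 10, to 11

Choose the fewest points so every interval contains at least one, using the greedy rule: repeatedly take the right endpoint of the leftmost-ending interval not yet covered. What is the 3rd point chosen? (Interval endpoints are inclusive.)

11

Sort by right endpoint; whenever an interval is uncovered, place a point at its right end.
By right end: [0,3]  [1,5]  [5,6]  [5,8]  [6,9]  [3,10]  [10,11]  [9,12]
[0,3] uncovered → point at 3; [5,6] uncovered → point at 6; [10,11] uncovered → point at 11.
Points: 3, 6, 11 (3 total).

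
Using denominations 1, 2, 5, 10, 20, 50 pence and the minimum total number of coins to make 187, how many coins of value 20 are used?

1

Greedy: take as many of the largest coin as possible, then repeat with the remainder.
187 = 3×50 + 1×20 + 1×10 + 1×5 + 1×2
Count of 20: 1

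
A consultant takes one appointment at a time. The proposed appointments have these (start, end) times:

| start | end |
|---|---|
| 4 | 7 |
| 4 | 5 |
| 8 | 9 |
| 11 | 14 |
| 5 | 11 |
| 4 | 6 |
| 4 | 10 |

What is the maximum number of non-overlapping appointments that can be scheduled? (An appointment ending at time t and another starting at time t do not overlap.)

Greedy by earliest finish: after sorting by end time, pick each interval compatible with the last pick.
By end time: (4,5), (4,6), (4,7), (8,9), (4,10), (5,11), (11,14).
Pick (4,5); next start ≥ 5 → (8,9); next start ≥ 9 → (11,14).
Selected 3 appointments.

3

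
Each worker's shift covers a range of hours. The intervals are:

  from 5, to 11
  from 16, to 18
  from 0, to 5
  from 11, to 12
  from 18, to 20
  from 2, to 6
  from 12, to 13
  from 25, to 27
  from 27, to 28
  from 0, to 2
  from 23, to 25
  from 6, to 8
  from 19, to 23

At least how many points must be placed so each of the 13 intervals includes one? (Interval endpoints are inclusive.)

Sort by right endpoint; whenever an interval is uncovered, place a point at its right end.
Sorted: [0,2] [0,5] [2,6] [6,8] [5,11] [11,12] [12,13] [16,18] [18,20] [19,23] [23,25] [25,27] [27,28]
{[0,2],[0,5],[2,6]} hit by 2; {[6,8],[5,11]} hit by 8; {[11,12],[12,13]} hit by 12; {[16,18],[18,20]} hit by 18; {[19,23],[23,25]} hit by 23; {[25,27],[27,28]} hit by 27.
Points: 2, 8, 12, 18, 23, 27 (6 total).

6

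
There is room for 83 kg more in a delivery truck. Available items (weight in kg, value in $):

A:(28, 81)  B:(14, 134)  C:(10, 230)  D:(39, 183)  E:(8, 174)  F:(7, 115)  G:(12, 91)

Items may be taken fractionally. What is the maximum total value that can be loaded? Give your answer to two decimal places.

894.15

Ratios (sorted): C 23.00, E 21.75, F 16.43, B 9.57, G 7.58, D 4.69, A 2.89
take C (10 @ 230); take E (8 @ 174); take F (7 @ 115); take B (14 @ 134); take G (12 @ 91); take 32/39 of D → 150.15. Capacity used 83/83.
Total value = 894.15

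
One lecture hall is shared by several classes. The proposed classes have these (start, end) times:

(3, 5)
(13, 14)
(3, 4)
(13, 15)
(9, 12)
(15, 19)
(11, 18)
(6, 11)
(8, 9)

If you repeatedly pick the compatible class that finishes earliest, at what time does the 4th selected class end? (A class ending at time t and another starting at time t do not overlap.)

14

Sorted by end: (3,4)  (3,5)  (8,9)  (6,11)  (9,12)  (13,14)  (13,15)  (11,18)  (15,19)
take (3,4); skip (3,5); take (8,9); skip (6,11); take (9,12); take (13,14); take (15,19).
Selected: (3,4) (8,9) (9,12) (13,14) (15,19)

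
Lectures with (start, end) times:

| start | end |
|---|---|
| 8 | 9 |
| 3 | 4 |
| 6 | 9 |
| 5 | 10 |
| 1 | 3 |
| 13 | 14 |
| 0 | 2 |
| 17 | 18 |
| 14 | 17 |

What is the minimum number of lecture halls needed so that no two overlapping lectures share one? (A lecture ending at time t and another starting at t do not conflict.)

Count concurrent intervals with a sweep; the peak is the room count.
starts: [0, 1, 3, 5, 6, 8, 13, 14, 17]
ends:   [2, 3, 4, 9, 9, 10, 14, 17, 18]
s0→1 s1→2 e2→1 e3→0 s3→1 e4→0 s5→1 s6→2 s8→3  — peak 3.

3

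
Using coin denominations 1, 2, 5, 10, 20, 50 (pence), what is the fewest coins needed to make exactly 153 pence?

5

Greedy: take as many of the largest coin as possible, then repeat with the remainder.
153 − 3×50→3 − 1×2→1 − 1×1→0
Total coins = 3 + 1 + 1 = 5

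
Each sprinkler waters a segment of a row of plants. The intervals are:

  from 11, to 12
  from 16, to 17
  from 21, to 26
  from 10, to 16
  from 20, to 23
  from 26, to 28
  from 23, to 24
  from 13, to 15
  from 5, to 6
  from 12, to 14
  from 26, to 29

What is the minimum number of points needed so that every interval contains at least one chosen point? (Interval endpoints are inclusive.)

6

Sort by right endpoint; whenever an interval is uncovered, place a point at its right end.
By right end: [5,6]  [11,12]  [12,14]  [13,15]  [10,16]  [16,17]  [20,23]  [23,24]  [21,26]  [26,28]  [26,29]
[5,6] uncovered → point at 6; [11,12] uncovered → point at 12; [13,15] uncovered → point at 15; [16,17] uncovered → point at 17; [20,23] uncovered → point at 23; [26,28] uncovered → point at 28.
Points: 6, 12, 15, 17, 23, 28 (6 total).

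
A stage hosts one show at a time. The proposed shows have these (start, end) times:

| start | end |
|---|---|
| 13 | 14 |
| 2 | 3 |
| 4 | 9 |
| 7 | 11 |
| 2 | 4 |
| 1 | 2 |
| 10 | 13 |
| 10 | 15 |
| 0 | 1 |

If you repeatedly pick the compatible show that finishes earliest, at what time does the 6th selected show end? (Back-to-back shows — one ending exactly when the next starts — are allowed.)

Greedy by earliest finish: after sorting by end time, pick each interval compatible with the last pick.
By end time: (0,1), (1,2), (2,3), (2,4), (4,9), (7,11), (10,13), (13,14), (10,15).
Pick (0,1); next start ≥ 1 → (1,2); next start ≥ 2 → (2,3); next start ≥ 3 → (4,9); next start ≥ 9 → (10,13); next start ≥ 13 → (13,14).
Selected: (0,1) (1,2) (2,3) (4,9) (10,13) (13,14)

14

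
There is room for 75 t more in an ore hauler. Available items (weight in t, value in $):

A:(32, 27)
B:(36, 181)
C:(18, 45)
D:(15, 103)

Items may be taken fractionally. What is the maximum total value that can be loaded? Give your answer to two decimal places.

334.06

Ratios (sorted): D 6.87, B 5.03, C 2.50, A 0.84
take D (15 @ 103); take B (36 @ 181); take C (18 @ 45); take 6/32 of A → 5.06. Capacity used 75/75.
Total value = 334.06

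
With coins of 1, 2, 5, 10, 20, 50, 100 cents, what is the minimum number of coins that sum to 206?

Use the largest denomination that fits, subtract, and repeat.
206 − 2×100→6 − 1×5→1 − 1×1→0
Total coins = 2 + 1 + 1 = 4

4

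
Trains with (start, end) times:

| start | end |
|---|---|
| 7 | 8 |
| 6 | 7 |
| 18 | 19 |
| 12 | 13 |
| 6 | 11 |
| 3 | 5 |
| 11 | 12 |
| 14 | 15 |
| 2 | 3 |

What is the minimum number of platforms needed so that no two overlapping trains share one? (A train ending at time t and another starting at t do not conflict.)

2

Count concurrent intervals with a sweep; the peak is the room count.
Events (time:±→running): 2:+→1 3:-→0 3:+→1 5:-→0 6:+→1 6:+→2 … peak 2.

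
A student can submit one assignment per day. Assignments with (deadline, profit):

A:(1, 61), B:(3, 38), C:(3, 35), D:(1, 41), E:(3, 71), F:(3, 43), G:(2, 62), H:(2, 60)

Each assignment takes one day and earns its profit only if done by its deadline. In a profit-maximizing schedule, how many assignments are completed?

Take jobs in profit order; each goes to the latest open slot no later than its deadline.
By profit: E(d3,71), G(d2,62), A(d1,61), H(d2,60), F(d3,43), D(d1,41), B(d3,38), C(d3,35)
E→slot 3; G→slot 2; A→slot 1; H skipped; F skipped; D skipped; B skipped; C skipped.
3 of 8 scheduled.

3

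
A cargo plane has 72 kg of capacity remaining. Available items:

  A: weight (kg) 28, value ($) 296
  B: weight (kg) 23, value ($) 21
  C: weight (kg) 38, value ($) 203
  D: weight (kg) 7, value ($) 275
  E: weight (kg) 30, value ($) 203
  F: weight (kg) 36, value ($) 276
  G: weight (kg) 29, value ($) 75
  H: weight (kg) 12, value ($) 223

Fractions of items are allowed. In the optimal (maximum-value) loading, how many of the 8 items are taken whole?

Ratios (sorted): D 39.29, H 18.58, A 10.57, F 7.67, E 6.77, C 5.34, G 2.59, B 0.91
take D (7 @ 275); take H (12 @ 223); take A (28 @ 296); take 25/36 of F → 191.67. Capacity used 72/72.
3 item(s) taken whole; one partial (take 25/36 of F).

3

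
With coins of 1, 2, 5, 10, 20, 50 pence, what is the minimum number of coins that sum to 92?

92 = 1×50 + 2×20 + 1×2
Total coins = 1 + 2 + 1 = 4

4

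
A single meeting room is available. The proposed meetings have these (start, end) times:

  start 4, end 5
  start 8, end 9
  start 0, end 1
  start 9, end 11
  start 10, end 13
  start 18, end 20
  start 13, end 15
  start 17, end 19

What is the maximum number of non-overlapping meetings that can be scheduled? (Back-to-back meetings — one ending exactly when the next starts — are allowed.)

Greedy by earliest finish: after sorting by end time, pick each interval compatible with the last pick.
By end time: (0,1), (4,5), (8,9), (9,11), (10,13), (13,15), (17,19), (18,20).
Pick (0,1); next start ≥ 1 → (4,5); next start ≥ 5 → (8,9); next start ≥ 9 → (9,11); next start ≥ 11 → (13,15); next start ≥ 15 → (17,19).
Selected 6 meetings.

6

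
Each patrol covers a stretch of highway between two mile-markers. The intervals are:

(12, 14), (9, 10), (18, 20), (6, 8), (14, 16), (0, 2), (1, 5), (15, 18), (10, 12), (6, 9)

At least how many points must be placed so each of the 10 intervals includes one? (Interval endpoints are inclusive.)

5

Sort by right endpoint; whenever an interval is uncovered, place a point at its right end.
By right end: [0,2]  [1,5]  [6,8]  [6,9]  [9,10]  [10,12]  [12,14]  [14,16]  [15,18]  [18,20]
[0,2] uncovered → point at 2; [6,8] uncovered → point at 8; [9,10] uncovered → point at 10; [12,14] uncovered → point at 14; [15,18] uncovered → point at 18.
Points: 2, 8, 10, 14, 18 (5 total).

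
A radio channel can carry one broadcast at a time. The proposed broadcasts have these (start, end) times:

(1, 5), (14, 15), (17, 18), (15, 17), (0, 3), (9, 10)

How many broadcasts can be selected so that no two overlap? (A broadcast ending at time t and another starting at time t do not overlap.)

Sort by end time and greedily take each interval whose start is ≥ the last chosen end.
Sorted by end: (0,3)  (1,5)  (9,10)  (14,15)  (15,17)  (17,18)
take (0,3); take (9,10); take (14,15); take (15,17); take (17,18).
Selected 5 broadcasts.

5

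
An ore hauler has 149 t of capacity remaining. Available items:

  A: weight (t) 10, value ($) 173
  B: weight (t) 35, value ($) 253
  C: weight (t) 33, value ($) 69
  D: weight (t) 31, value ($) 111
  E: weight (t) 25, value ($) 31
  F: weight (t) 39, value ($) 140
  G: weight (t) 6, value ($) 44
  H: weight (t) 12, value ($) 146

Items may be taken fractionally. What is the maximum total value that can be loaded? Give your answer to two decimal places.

900.45

Greedy by value/weight ratio, highest first.
Ratios (sorted): A 17.30, H 12.17, G 7.33, B 7.23, F 3.59, D 3.58, C 2.09, E 1.24
take A (10 @ 173); take H (12 @ 146); take G (6 @ 44); take B (35 @ 253); take F (39 @ 140); take D (31 @ 111); take 16/33 of C → 33.45. Capacity used 149/149.
Total value = 900.45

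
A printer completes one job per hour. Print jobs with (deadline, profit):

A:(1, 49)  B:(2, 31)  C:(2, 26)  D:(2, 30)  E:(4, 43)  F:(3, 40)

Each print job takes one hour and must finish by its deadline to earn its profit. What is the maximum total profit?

163

Take jobs in profit order; each goes to the latest open slot no later than its deadline.
Profit order: A=49 E=43 F=40 B=31 D=30 C=26
Assign: A→slot 1, E→slot 4, F→slot 3, B→slot 2, D skipped, C skipped.
Slots: [1:A] [2:B] [3:F] [4:E]
Profit = 49 + 31 + 40 + 43 = 163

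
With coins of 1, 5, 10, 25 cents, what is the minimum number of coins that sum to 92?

92 − 3×25→17 − 1×10→7 − 1×5→2 − 2×1→0
Total coins = 3 + 1 + 1 + 2 = 7

7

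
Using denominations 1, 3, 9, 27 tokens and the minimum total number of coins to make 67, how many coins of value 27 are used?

67 − 2×27→13 − 1×9→4 − 1×3→1 − 1×1→0
Count of 27: 2

2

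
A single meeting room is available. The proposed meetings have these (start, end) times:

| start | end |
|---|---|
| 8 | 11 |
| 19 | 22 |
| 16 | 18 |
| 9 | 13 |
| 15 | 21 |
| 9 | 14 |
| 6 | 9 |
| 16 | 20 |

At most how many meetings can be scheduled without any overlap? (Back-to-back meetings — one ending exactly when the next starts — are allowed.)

4

Sort by end time and greedily take each interval whose start is ≥ the last chosen end.
By end time: (6,9), (8,11), (9,13), (9,14), (16,18), (16,20), (15,21), (19,22).
Pick (6,9); next start ≥ 9 → (9,13); next start ≥ 13 → (16,18); next start ≥ 18 → (19,22).
Selected 4 meetings.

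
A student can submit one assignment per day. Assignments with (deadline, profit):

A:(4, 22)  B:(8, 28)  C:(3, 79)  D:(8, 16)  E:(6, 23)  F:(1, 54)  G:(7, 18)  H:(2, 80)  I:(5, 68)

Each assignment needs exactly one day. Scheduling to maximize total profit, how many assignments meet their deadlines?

8

Profit order: H=80 C=79 I=68 F=54 B=28 E=23 A=22 G=18 D=16
Assign: H→slot 2, C→slot 3, I→slot 5, F→slot 1, B→slot 8, E→slot 6, A→slot 4, G→slot 7, D skipped.
Slots: [1:F] [2:H] [3:C] [4:A] [5:I] [6:E] [7:G] [8:B]
8 of 9 scheduled.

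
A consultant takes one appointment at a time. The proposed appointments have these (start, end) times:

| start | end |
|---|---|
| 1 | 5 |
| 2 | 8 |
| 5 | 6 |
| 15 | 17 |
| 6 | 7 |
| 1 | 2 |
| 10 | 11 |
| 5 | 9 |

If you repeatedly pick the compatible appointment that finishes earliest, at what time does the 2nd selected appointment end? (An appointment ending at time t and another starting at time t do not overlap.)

6

Order by finish time; keep every interval that doesn't clash with the previous kept one.
Sorted by end: (1,2)  (1,5)  (5,6)  (6,7)  (2,8)  (5,9)  (10,11)  (15,17)
take (1,2); skip (1,5); take (5,6); take (6,7); take (10,11); take (15,17).
Selected: (1,2) (5,6) (6,7) (10,11) (15,17)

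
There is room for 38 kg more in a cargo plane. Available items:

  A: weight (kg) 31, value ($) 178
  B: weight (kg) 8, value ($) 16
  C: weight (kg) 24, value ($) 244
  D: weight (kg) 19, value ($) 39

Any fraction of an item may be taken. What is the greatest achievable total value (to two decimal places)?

324.39

Ratios (sorted): C 10.17, A 5.74, D 2.05, B 2.00
take C (24 @ 244); take 14/31 of A → 80.39. Capacity used 38/38.
Total value = 324.39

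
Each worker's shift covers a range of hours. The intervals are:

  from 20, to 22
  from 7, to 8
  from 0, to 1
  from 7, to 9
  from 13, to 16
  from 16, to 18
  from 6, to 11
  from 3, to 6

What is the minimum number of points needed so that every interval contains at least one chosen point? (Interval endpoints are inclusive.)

5

Sorted: [0,1] [3,6] [7,8] [7,9] [6,11] [13,16] [16,18] [20,22]
{[0,1]} hit by 1; {[3,6]} hit by 6; {[7,8],[7,9],[6,11]} hit by 8; {[13,16],[16,18]} hit by 16; {[20,22]} hit by 22.
Points: 1, 6, 8, 16, 22 (5 total).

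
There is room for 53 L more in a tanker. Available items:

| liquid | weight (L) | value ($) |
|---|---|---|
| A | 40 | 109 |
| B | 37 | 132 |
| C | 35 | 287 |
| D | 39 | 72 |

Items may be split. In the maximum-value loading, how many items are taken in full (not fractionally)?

1

Greedy by value/weight ratio, highest first.
Order: C (287/35=8.20) > B (132/37=3.57) > A (109/40=2.73) > D (72/39=1.85)
Fill: take C (35 @ 287) → take 18/37 of B → 64.22; 53/53 used.
1 item(s) taken whole; one partial (take 18/37 of B).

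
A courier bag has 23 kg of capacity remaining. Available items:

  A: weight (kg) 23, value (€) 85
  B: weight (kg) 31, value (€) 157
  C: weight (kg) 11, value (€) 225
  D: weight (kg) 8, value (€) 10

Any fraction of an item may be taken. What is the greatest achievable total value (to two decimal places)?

285.77

Greedy by value/weight ratio, highest first.
Order: C (225/11=20.45) > B (157/31=5.06) > A (85/23=3.70) > D (10/8=1.25)
Fill: take C (11 @ 225) → take 12/31 of B → 60.77; 23/23 used.
Total value = 285.77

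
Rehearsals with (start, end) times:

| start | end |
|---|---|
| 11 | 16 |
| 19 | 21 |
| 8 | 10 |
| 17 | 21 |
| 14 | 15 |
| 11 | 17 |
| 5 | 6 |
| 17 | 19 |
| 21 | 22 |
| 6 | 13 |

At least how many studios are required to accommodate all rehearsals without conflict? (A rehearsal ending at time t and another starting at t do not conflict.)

3

starts: [5, 6, 8, 11, 11, 14, 17, 17, 19, 21]
ends:   [6, 10, 13, 15, 16, 17, 19, 21, 21, 22]
s5→1 e6→0 s6→1 s8→2 e10→1 s11→2 s11→3  — peak 3.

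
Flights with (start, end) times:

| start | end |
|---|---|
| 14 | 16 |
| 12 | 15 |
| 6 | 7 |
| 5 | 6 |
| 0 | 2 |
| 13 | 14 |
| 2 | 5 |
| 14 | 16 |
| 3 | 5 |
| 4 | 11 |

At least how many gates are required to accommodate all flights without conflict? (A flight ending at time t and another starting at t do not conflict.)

starts: [0, 2, 3, 4, 5, 6, 12, 13, 14, 14]
ends:   [2, 5, 5, 6, 7, 11, 14, 15, 16, 16]
s0→1 e2→0 s2→1 s3→2 s4→3  — peak 3.

3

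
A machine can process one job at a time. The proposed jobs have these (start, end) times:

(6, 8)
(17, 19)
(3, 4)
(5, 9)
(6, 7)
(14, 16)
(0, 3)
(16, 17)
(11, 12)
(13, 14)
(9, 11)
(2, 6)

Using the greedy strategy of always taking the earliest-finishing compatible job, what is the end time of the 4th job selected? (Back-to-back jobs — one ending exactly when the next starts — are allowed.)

11

Greedy by earliest finish: after sorting by end time, pick each interval compatible with the last pick.
By end time: (0,3), (3,4), (2,6), (6,7), (6,8), (5,9), (9,11), (11,12), (13,14), (14,16), (16,17), (17,19).
Pick (0,3); next start ≥ 3 → (3,4); next start ≥ 4 → (6,7); next start ≥ 7 → (9,11); next start ≥ 11 → (11,12); next start ≥ 12 → (13,14); next start ≥ 14 → (14,16); next start ≥ 16 → (16,17); next start ≥ 17 → (17,19).
Selected: (0,3) (3,4) (6,7) (9,11) (11,12) (13,14) (14,16) (16,17) (17,19)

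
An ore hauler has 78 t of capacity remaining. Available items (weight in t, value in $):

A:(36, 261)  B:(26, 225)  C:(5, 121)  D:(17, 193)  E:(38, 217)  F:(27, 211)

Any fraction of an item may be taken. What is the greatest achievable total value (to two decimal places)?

771.75

Ratios (sorted): C 24.20, D 11.35, B 8.65, F 7.81, A 7.25, E 5.71
take C (5 @ 121); take D (17 @ 193); take B (26 @ 225); take F (27 @ 211); take 3/36 of A → 21.75. Capacity used 78/78.
Total value = 771.75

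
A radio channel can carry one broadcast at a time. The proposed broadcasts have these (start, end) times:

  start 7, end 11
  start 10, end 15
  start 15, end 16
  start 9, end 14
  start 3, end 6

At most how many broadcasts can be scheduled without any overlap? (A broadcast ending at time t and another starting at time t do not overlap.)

Order by finish time; keep every interval that doesn't clash with the previous kept one.
Sorted by end: (3,6)  (7,11)  (9,14)  (10,15)  (15,16)
take (3,6); take (7,11); skip (9,14); take (15,16).
Selected 3 broadcasts.

3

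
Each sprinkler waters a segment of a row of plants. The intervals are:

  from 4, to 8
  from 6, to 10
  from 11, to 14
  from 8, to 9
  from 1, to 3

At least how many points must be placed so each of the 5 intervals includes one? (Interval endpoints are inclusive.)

3

Sort by right endpoint; whenever an interval is uncovered, place a point at its right end.
Sorted: [1,3] [4,8] [8,9] [6,10] [11,14]
{[1,3]} hit by 3; {[4,8],[8,9],[6,10]} hit by 8; {[11,14]} hit by 14.
Points: 3, 8, 14 (3 total).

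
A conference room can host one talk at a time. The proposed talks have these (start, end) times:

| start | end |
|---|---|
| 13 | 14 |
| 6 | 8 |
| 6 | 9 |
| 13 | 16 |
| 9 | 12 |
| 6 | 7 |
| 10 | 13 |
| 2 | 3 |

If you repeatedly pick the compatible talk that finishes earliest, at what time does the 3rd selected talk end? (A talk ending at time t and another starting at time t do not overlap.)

12

Sort by end time and greedily take each interval whose start is ≥ the last chosen end.
Sorted by end: (2,3)  (6,7)  (6,8)  (6,9)  (9,12)  (10,13)  (13,14)  (13,16)
take (2,3); take (6,7); skip (6,8); take (9,12); skip (10,13); take (13,14); skip (13,16).
Selected: (2,3) (6,7) (9,12) (13,14)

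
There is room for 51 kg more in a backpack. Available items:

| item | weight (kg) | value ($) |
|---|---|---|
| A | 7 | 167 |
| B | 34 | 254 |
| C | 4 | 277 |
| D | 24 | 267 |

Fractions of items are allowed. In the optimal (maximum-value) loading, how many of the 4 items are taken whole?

3

Sort by value per unit weight and fill in that order.
Order: C (277/4=69.25) > A (167/7=23.86) > D (267/24=11.12) > B (254/34=7.47)
Fill: take C (4 @ 277) → take A (7 @ 167) → take D (24 @ 267) → take 16/34 of B → 119.53; 51/51 used.
3 item(s) taken whole; one partial (take 16/34 of B).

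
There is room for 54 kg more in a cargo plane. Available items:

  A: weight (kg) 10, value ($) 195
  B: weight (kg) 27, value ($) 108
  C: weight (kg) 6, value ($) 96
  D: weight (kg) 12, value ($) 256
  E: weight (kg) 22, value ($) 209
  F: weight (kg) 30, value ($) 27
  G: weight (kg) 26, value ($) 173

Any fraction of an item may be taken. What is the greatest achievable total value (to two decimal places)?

Greedy by value/weight ratio, highest first.
Order: D (256/12=21.33) > A (195/10=19.50) > C (96/6=16.00) > E (209/22=9.50) > G (173/26=6.65) > B (108/27=4.00) > F (27/30=0.90)
Fill: take D (12 @ 256) → take A (10 @ 195) → take C (6 @ 96) → take E (22 @ 209) → take 4/26 of G → 26.62; 54/54 used.
Total value = 782.62

782.62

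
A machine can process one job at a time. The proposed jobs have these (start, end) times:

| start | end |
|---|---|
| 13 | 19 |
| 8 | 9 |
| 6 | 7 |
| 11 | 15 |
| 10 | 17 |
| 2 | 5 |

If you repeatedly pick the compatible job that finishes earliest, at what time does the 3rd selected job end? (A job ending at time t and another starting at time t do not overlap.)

9

Greedy by earliest finish: after sorting by end time, pick each interval compatible with the last pick.
Sorted by end: (2,5)  (6,7)  (8,9)  (11,15)  (10,17)  (13,19)
take (2,5); take (6,7); take (8,9); take (11,15); skip (10,17).
Selected: (2,5) (6,7) (8,9) (11,15)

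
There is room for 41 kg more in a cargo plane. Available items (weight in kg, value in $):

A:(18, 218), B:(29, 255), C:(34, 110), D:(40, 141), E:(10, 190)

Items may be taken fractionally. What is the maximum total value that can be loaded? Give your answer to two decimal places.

522.31

Sort by value per unit weight and fill in that order.
Order: E (190/10=19.00) > A (218/18=12.11) > B (255/29=8.79) > D (141/40=3.52) > C (110/34=3.24)
Fill: take E (10 @ 190) → take A (18 @ 218) → take 13/29 of B → 114.31; 41/41 used.
Total value = 522.31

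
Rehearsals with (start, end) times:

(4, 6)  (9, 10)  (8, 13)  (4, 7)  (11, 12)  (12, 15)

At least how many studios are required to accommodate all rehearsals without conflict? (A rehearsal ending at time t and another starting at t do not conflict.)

starts: [4, 4, 8, 9, 11, 12]
ends:   [6, 7, 10, 12, 13, 15]
s4→1 s4→2  — peak 2.

2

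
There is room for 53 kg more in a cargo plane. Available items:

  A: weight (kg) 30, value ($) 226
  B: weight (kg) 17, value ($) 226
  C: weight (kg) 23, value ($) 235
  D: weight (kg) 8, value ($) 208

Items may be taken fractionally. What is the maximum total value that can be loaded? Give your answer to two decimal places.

706.67

Greedy by value/weight ratio, highest first.
Order: D (208/8=26.00) > B (226/17=13.29) > C (235/23=10.22) > A (226/30=7.53)
Fill: take D (8 @ 208) → take B (17 @ 226) → take C (23 @ 235) → take 5/30 of A → 37.67; 53/53 used.
Total value = 706.67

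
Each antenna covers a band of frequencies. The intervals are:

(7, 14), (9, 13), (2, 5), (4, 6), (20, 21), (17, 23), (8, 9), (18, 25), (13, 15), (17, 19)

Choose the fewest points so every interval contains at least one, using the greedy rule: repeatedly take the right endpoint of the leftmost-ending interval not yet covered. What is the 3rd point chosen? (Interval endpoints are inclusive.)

By right end: [2,5]  [4,6]  [8,9]  [9,13]  [7,14]  [13,15]  [17,19]  [20,21]  [17,23]  [18,25]
[2,5] uncovered → point at 5; [8,9] uncovered → point at 9; [13,15] uncovered → point at 15; [17,19] uncovered → point at 19; [20,21] uncovered → point at 21.
Points: 5, 9, 15, 19, 21 (5 total).

15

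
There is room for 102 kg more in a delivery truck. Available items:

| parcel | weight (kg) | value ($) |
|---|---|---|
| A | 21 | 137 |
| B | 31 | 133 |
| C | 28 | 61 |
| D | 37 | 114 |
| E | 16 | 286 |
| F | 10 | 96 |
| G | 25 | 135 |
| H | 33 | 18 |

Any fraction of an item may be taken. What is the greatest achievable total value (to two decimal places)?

782.71

Order: E (286/16=17.88) > F (96/10=9.60) > A (137/21=6.52) > G (135/25=5.40) > B (133/31=4.29) > D (114/37=3.08) > C (61/28=2.18) > H (18/33=0.55)
Fill: take E (16 @ 286) → take F (10 @ 96) → take A (21 @ 137) → take G (25 @ 135) → take 30/31 of B → 128.71; 102/102 used.
Total value = 782.71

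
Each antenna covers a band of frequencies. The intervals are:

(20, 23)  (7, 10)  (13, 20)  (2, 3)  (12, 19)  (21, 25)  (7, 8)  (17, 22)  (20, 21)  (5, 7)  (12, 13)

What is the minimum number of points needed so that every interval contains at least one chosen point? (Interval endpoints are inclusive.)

4

By right end: [2,3]  [5,7]  [7,8]  [7,10]  [12,13]  [12,19]  [13,20]  [20,21]  [17,22]  [20,23]  [21,25]
[2,3] uncovered → point at 3; [5,7] uncovered → point at 7; [12,13] uncovered → point at 13; [20,21] uncovered → point at 21.
Points: 3, 7, 13, 21 (4 total).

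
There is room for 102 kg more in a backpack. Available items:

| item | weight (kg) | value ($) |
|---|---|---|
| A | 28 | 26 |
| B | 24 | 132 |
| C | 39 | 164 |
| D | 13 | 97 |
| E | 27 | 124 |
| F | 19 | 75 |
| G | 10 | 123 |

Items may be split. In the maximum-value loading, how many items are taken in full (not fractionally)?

Order: G (123/10=12.30) > D (97/13=7.46) > B (132/24=5.50) > E (124/27=4.59) > C (164/39=4.21) > F (75/19=3.95) > A (26/28=0.93)
Fill: take G (10 @ 123) → take D (13 @ 97) → take B (24 @ 132) → take E (27 @ 124) → take 28/39 of C → 117.74; 102/102 used.
4 item(s) taken whole; one partial (take 28/39 of C).

4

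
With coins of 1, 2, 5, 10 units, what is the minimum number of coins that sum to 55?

6

55 − 5×10→5 − 1×5→0
Total coins = 5 + 1 = 6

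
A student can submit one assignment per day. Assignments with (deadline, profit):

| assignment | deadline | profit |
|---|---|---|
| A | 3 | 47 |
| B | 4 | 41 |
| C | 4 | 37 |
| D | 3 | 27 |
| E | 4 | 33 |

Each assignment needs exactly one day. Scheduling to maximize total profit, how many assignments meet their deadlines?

Profit order: A=47 B=41 C=37 E=33 D=27
Assign: A→slot 3, B→slot 4, C→slot 2, E→slot 1, D skipped.
Slots: [1:E] [2:C] [3:A] [4:B]
4 of 5 scheduled.

4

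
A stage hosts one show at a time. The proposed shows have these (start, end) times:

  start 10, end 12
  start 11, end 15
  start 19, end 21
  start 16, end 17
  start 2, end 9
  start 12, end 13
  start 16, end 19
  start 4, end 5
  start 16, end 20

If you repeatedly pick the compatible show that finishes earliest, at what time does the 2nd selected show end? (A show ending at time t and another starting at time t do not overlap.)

Greedy by earliest finish: after sorting by end time, pick each interval compatible with the last pick.
Sorted by end: (4,5)  (2,9)  (10,12)  (12,13)  (11,15)  (16,17)  (16,19)  (16,20)  (19,21)
take (4,5); skip (2,9); take (10,12); take (12,13); take (16,17); take (19,21).
Selected: (4,5) (10,12) (12,13) (16,17) (19,21)

12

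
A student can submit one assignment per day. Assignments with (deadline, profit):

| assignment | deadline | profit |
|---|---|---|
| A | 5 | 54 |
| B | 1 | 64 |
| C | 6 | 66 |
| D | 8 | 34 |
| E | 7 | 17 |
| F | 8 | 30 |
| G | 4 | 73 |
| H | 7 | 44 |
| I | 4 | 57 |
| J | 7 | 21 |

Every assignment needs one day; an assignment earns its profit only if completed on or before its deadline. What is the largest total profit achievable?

Sort by profit descending; place each in the latest free slot ≤ its deadline.
By profit: G(d4,73), C(d6,66), B(d1,64), I(d4,57), A(d5,54), H(d7,44), D(d8,34), F(d8,30), J(d7,21), E(d7,17)
G→slot 4; C→slot 6; B→slot 1; I→slot 3; A→slot 5; H→slot 7; D→slot 8; F→slot 2; J skipped; E skipped.
Profit = 64 + 30 + 57 + 73 + 54 + 66 + 44 + 34 = 422

422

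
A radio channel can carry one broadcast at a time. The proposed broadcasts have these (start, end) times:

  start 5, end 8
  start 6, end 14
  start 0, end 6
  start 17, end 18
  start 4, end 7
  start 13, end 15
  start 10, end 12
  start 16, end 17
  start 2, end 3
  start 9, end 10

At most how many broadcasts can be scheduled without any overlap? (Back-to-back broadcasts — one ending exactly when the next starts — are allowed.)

7

Sort by end time and greedily take each interval whose start is ≥ the last chosen end.
Sorted by end: (2,3)  (0,6)  (4,7)  (5,8)  (9,10)  (10,12)  (6,14)  (13,15)  (16,17)  (17,18)
take (2,3); skip (0,6); take (4,7); take (9,10); take (10,12); take (13,15); take (16,17); take (17,18).
Selected 7 broadcasts.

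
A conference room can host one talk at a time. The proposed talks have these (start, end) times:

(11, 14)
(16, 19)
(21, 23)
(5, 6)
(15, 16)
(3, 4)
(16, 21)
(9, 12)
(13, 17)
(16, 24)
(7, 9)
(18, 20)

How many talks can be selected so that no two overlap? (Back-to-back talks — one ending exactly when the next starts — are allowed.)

Greedy by earliest finish: after sorting by end time, pick each interval compatible with the last pick.
By end time: (3,4), (5,6), (7,9), (9,12), (11,14), (15,16), (13,17), (16,19), (18,20), (16,21), (21,23), (16,24).
Pick (3,4); next start ≥ 4 → (5,6); next start ≥ 6 → (7,9); next start ≥ 9 → (9,12); next start ≥ 12 → (15,16); next start ≥ 16 → (16,19); next start ≥ 19 → (21,23).
Selected 7 talks.

7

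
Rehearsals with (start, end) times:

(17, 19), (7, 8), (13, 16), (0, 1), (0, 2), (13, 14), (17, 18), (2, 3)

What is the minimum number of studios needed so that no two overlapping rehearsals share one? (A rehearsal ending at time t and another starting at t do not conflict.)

Count concurrent intervals with a sweep; the peak is the room count.
starts: [0, 0, 2, 7, 13, 13, 17, 17]
ends:   [1, 2, 3, 8, 14, 16, 18, 19]
s0→1 s0→2  — peak 2.

2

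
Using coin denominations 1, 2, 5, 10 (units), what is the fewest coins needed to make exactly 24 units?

24 = 2×10 + 2×2
Total coins = 2 + 2 = 4

4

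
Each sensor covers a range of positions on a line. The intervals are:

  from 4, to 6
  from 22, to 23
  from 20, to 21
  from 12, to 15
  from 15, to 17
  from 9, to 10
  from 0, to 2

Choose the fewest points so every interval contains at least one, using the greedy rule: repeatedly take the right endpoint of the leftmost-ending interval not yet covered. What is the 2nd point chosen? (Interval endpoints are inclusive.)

Sort by right endpoint; whenever an interval is uncovered, place a point at its right end.
By right end: [0,2]  [4,6]  [9,10]  [12,15]  [15,17]  [20,21]  [22,23]
[0,2] uncovered → point at 2; [4,6] uncovered → point at 6; [9,10] uncovered → point at 10; [12,15] uncovered → point at 15; [20,21] uncovered → point at 21; [22,23] uncovered → point at 23.
Points: 2, 6, 10, 15, 21, 23 (6 total).

6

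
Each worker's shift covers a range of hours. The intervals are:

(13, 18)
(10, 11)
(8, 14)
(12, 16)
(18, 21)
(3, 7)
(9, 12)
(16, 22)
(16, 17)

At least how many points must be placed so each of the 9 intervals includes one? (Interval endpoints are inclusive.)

By right end: [3,7]  [10,11]  [9,12]  [8,14]  [12,16]  [16,17]  [13,18]  [18,21]  [16,22]
[3,7] uncovered → point at 7; [10,11] uncovered → point at 11; [12,16] uncovered → point at 16; [18,21] uncovered → point at 21.
Points: 7, 11, 16, 21 (4 total).

4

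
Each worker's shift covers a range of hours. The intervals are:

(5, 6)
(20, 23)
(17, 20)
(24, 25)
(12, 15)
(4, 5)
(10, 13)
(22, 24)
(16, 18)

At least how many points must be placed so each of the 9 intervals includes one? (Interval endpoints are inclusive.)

5

By right end: [4,5]  [5,6]  [10,13]  [12,15]  [16,18]  [17,20]  [20,23]  [22,24]  [24,25]
[4,5] uncovered → point at 5; [10,13] uncovered → point at 13; [16,18] uncovered → point at 18; [20,23] uncovered → point at 23; [24,25] uncovered → point at 25.
Points: 5, 13, 18, 23, 25 (5 total).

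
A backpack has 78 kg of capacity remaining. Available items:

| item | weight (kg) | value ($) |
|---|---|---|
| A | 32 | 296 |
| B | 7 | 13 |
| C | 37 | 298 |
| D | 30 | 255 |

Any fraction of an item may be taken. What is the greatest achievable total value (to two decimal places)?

Order: A (296/32=9.25) > D (255/30=8.50) > C (298/37=8.05) > B (13/7=1.86)
Fill: take A (32 @ 296) → take D (30 @ 255) → take 16/37 of C → 128.86; 78/78 used.
Total value = 679.86

679.86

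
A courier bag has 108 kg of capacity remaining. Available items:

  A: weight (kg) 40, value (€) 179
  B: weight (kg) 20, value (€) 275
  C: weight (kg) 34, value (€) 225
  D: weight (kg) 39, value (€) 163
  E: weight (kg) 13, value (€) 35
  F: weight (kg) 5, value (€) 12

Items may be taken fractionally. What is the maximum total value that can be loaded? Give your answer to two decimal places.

737.51

Ratios (sorted): B 13.75, C 6.62, A 4.47, D 4.18, E 2.69, F 2.40
take B (20 @ 275); take C (34 @ 225); take A (40 @ 179); take 14/39 of D → 58.51. Capacity used 108/108.
Total value = 737.51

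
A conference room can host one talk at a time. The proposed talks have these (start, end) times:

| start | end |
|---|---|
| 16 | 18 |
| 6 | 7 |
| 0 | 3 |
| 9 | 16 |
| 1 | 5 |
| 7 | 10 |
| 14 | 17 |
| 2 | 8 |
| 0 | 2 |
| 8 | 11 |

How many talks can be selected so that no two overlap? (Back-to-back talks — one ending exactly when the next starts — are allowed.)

4

Sorted by end: (0,2)  (0,3)  (1,5)  (6,7)  (2,8)  (7,10)  (8,11)  (9,16)  (14,17)  (16,18)
take (0,2); take (6,7); skip (2,8); take (7,10); skip (8,11); take (14,17); skip (16,18).
Selected 4 talks.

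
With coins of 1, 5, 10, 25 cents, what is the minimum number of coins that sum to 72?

Use the largest denomination that fits, subtract, and repeat.
72 = 2×25 + 2×10 + 2×1
Total coins = 2 + 2 + 2 = 6

6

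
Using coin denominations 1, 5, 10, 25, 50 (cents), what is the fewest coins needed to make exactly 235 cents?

6

Greedy: take as many of the largest coin as possible, then repeat with the remainder.
235 − 4×50→35 − 1×25→10 − 1×10→0
Total coins = 4 + 1 + 1 = 6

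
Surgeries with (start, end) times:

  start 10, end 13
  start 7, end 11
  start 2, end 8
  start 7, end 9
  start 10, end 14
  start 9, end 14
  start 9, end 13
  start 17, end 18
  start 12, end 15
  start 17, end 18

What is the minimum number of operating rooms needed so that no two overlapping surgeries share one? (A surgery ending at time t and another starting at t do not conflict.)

5

The answer is the maximum number of intervals overlapping at any instant.
Events (time:±→running): 2:+→1 7:+→2 7:+→3 8:-→2 9:-→1 9:+→2 9:+→3 10:+→4 10:+→5 … peak 5.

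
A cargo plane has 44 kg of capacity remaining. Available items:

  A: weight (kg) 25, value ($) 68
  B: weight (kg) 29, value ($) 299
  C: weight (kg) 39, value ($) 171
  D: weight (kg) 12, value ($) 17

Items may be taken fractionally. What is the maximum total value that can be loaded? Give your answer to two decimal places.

364.77

Sort by value per unit weight and fill in that order.
Ratios (sorted): B 10.31, C 4.38, A 2.72, D 1.42
take B (29 @ 299); take 15/39 of C → 65.77. Capacity used 44/44.
Total value = 364.77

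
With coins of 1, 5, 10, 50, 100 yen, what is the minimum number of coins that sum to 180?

5

Greedy: take as many of the largest coin as possible, then repeat with the remainder.
180 = 1×100 + 1×50 + 3×10
Total coins = 1 + 1 + 3 = 5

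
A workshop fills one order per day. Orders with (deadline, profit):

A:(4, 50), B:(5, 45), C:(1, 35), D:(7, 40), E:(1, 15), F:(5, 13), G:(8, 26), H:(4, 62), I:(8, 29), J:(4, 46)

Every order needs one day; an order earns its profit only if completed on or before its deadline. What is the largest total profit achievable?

333

Take jobs in profit order; each goes to the latest open slot no later than its deadline.
Profit order: H=62 A=50 J=46 B=45 D=40 C=35 I=29 G=26 E=15 F=13
Assign: H→slot 4, A→slot 3, J→slot 2, B→slot 5, D→slot 7, C→slot 1, I→slot 8, G→slot 6, E skipped, F skipped.
Slots: [1:C] [2:J] [3:A] [4:H] [5:B] [6:G] [7:D] [8:I]
Profit = 35 + 46 + 50 + 62 + 45 + 26 + 40 + 29 = 333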